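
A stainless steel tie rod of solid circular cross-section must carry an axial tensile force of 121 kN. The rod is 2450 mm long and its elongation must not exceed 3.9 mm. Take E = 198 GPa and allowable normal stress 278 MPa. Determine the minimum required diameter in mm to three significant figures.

Required area A ≥ P/σ_allow = 121000/278 = 435.3 mm².
For a solid circular section, d ≥ √(4A/π) = 23.54 mm.
Elongation limit: A ≥ PL/(Eδ_allow) = 121000·2450/(198000·3.9) = 383.9 mm² ⇒ d ≥ 22.11 mm.
The stress limit governs.

23.5 mm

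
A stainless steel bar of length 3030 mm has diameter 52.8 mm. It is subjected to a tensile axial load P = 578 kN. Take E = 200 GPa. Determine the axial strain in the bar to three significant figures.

A = 2190 mm².
σ = N/A = 264 MPa; ε = σ/E = 264/200000 = 1.320e-03.

0.00132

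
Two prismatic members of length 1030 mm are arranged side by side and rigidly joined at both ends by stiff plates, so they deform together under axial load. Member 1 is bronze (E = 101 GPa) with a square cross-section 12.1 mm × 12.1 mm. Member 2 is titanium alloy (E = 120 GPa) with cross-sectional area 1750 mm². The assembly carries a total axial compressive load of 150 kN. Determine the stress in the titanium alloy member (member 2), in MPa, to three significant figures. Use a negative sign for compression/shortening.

-80.1 MPa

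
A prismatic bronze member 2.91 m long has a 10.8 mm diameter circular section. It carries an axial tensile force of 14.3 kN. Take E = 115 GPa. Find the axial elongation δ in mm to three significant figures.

A = 91.61 mm².
δ_mech = NL/(AE) = 14300·2910/(91.61·115000) = 3.95 mm.

3.95 mm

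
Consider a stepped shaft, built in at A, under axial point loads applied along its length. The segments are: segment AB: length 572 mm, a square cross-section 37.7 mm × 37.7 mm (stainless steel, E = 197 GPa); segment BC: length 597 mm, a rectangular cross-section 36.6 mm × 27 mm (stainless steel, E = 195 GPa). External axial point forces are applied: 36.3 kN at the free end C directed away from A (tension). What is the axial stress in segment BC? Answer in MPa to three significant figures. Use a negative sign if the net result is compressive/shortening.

Internal axial forces (sectioning from the free end, tension +): N_BC = 36.3 kN, N_AB = 36.3 kN.
A_BC = 988.2 mm².
σ_BC = N_BC/A_BC = 36300/988.2 = 36.73 MPa.

36.7 MPa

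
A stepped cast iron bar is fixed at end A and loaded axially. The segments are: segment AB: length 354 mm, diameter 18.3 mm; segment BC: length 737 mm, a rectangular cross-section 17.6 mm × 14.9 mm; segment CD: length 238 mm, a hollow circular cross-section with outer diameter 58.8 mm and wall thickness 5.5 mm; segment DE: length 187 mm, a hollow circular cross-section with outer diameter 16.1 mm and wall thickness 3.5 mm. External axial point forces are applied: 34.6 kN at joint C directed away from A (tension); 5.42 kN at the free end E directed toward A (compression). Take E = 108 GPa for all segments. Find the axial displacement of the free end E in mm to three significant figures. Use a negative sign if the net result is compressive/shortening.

1.04 mm

Internal axial forces (sectioning from the free end, tension +): N_DE = -5.42 kN, N_CD = -5.42 kN, N_BC = 29.18 kN, N_AB = 29.18 kN.
A_AB = 263 mm².
A_BC = 262.2 mm².
A_CD = 921 mm².
A_DE = 138.5 mm².
δ_AB = 29180·354/(263·108000) = 0.3636 mm
δ_BC = 29180·737/(262.2·108000) = 0.7593 mm
δ_CD = -5420·238/(921·108000) = -0.01297 mm
δ_DE = -5420·187/(138.5·108000) = -0.06774 mm
δ = Σδ_i = 1.042 mm.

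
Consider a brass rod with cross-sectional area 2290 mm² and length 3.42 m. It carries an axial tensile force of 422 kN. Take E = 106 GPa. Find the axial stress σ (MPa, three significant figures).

σ = N/A = 422000/2290 = 184.3 MPa.

184 MPa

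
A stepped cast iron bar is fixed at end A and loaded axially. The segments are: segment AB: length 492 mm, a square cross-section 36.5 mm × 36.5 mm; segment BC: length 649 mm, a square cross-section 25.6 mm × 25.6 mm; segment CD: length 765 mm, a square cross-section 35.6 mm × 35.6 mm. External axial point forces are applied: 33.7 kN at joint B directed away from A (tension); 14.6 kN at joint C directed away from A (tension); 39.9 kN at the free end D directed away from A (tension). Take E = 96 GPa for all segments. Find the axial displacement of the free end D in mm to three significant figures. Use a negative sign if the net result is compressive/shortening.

Internal axial forces (sectioning from the free end, tension +): N_CD = 39.9 kN, N_BC = 54.5 kN, N_AB = 88.2 kN.
A_AB = 1332 mm².
A_BC = 655.4 mm².
A_CD = 1267 mm².
δ_AB = 88200·492/(1332·96000) = 0.3393 mm
δ_BC = 54500·649/(655.4·96000) = 0.5622 mm
δ_CD = 39900·765/(1267·96000) = 0.2509 mm
δ = Σδ_i = 1.152 mm.

1.15 mm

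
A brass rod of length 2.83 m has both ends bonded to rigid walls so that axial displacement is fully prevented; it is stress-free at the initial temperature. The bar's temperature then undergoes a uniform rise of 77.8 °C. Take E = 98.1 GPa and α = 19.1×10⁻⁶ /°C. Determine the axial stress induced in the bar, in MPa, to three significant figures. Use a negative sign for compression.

-146 MPa

Free thermal expansion αLΔT = 19.1e-6 · 2830 · 77.8 = 4.205 mm.
The walls impose strain ε = −(4.205)/2830 = -1.4860e-03; σ = Eε = 98100 · -1.4860e-03 = -145.8 MPa.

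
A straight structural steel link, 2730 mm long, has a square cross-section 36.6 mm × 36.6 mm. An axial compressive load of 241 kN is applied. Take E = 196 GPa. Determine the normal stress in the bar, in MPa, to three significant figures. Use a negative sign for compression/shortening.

-180 MPa

A = 1340 mm².
σ = N/A = -241000/1340 = -179.9 MPa.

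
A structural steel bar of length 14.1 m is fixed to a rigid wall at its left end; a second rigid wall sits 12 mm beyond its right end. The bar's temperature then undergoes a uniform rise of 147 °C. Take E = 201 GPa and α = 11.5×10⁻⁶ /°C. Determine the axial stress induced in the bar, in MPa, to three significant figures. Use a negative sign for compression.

Free thermal expansion αLΔT = 11.5e-6 · 14100 · 147 = 23.84 mm.
The walls engage after the gap closes; constrained expansion = 23.84 − 12 = 11.84 mm.
The walls impose strain ε = −(11.84)/14100 = -8.3944e-04; σ = Eε = 201000 · -8.3944e-04 = -168.7 MPa.

-169 MPa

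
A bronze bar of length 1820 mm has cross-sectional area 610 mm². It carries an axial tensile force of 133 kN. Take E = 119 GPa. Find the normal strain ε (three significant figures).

σ = N/A = 218 MPa; ε = σ/E = 218/119000 = 1.832e-03.

0.00183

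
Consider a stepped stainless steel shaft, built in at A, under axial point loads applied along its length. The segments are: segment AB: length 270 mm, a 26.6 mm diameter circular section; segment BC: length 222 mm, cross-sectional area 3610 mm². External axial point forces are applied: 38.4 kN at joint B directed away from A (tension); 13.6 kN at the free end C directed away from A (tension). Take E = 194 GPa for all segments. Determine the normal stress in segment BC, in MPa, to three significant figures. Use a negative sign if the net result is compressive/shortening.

Internal axial forces (sectioning from the free end, tension +): N_BC = 13.6 kN, N_AB = 52 kN.
σ_BC = N_BC/A_BC = 13600/3610 = 3.767 MPa.

3.77 MPa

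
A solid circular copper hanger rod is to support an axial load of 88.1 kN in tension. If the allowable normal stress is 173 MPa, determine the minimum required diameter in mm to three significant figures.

25.5 mm

Required area A ≥ P/σ_allow = 88100/173 = 509.2 mm².
For a solid circular section, d ≥ √(4A/π) = 25.46 mm.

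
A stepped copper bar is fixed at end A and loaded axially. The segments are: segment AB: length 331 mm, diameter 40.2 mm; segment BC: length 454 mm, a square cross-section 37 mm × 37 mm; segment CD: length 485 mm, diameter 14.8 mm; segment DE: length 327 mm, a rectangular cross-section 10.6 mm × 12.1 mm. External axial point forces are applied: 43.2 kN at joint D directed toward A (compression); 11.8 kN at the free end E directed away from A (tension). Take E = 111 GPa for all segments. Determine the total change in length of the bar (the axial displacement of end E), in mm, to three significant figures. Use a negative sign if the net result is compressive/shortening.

-0.694 mm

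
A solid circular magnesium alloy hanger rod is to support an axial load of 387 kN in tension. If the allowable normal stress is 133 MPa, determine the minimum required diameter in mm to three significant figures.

Required area A ≥ P/σ_allow = 387000/133 = 2910 mm².
For a solid circular section, d ≥ √(4A/π) = 60.87 mm.

60.9 mm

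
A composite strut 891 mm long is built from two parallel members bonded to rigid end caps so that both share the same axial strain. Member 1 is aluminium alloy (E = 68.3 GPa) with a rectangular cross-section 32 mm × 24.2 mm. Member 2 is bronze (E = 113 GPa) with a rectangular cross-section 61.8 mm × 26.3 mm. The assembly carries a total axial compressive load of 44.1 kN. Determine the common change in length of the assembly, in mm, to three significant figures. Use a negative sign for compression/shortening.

-0.166 mm

A_1 = 774.4 mm².
A_2 = 1625 mm².
Equal strain + equilibrium ⇒ each member carries load in proportion to AE: A₁E₁ = 52890000 N, A₂E₂ = 183700000 N, ΣAE = 236600000 N.
δ = PL/ΣAE = -44100·891/236600000 = -0.1661 mm.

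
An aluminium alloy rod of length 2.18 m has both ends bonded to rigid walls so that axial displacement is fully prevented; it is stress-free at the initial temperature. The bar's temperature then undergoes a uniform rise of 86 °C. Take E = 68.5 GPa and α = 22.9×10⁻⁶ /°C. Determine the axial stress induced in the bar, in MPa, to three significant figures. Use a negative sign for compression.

Free thermal expansion αLΔT = 22.9e-6 · 2180 · 86 = 4.293 mm.
The walls impose strain ε = −(4.293)/2180 = -1.9694e-03; σ = Eε = 68500 · -1.9694e-03 = -134.9 MPa.

-135 MPa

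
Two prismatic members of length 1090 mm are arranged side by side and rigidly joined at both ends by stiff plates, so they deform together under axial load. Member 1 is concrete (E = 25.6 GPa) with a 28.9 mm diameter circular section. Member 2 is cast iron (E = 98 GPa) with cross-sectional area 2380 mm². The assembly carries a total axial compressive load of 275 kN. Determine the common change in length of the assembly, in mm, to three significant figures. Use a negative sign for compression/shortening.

A_1 = 656 mm².
Equal strain + equilibrium ⇒ each member carries load in proportion to AE: A₁E₁ = 16790000 N, A₂E₂ = 233200000 N, ΣAE = 250000000 N.
δ = PL/ΣAE = -275000·1090/250000000 = -1.199 mm.

-1.20 mm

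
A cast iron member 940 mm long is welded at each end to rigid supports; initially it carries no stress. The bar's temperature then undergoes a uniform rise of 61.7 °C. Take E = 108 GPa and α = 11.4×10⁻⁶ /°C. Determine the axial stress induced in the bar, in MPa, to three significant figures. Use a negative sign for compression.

Free thermal expansion αLΔT = 11.4e-6 · 940 · 61.7 = 0.6612 mm.
The walls impose strain ε = −(0.6612)/940 = -7.0338e-04; σ = Eε = 108000 · -7.0338e-04 = -75.97 MPa.

-76.0 MPa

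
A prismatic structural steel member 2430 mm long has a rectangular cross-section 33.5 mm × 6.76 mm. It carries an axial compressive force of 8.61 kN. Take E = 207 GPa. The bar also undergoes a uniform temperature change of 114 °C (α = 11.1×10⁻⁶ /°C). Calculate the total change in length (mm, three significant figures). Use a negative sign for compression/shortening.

2.63 mm

A = 226.5 mm².
δ_mech = NL/(AE) = -8610·2430/(226.5·207000) = -0.4463 mm.
δ_thermal = αLΔT = 11.1e-6·2430·114 = 3.075 mm.
δ = δ_mech + δ_thermal = 2.629 mm.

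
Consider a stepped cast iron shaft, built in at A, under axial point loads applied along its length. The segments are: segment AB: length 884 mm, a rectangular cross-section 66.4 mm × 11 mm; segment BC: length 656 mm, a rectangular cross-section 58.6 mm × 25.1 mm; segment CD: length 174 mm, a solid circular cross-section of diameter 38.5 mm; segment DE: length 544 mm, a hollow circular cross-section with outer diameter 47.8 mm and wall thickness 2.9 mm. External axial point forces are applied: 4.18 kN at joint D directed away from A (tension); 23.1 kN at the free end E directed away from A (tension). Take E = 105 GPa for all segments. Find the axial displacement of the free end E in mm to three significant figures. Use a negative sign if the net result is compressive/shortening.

0.762 mm

Internal axial forces (sectioning from the free end, tension +): N_DE = 23.1 kN, N_CD = 27.28 kN, N_BC = 27.28 kN, N_AB = 27.28 kN.
A_AB = 730.4 mm².
A_BC = 1471 mm².
A_CD = 1164 mm².
A_DE = 409.1 mm².
δ_AB = 27280·884/(730.4·105000) = 0.3144 mm
δ_BC = 27280·656/(1471·105000) = 0.1159 mm
δ_CD = 27280·174/(1164·105000) = 0.03883 mm
δ_DE = 23100·544/(409.1·105000) = 0.2926 mm
δ = Σδ_i = 0.7617 mm.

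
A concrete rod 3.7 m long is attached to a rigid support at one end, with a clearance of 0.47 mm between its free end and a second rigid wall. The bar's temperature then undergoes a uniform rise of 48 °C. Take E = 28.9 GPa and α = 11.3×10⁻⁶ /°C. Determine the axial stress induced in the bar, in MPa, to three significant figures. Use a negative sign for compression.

-12.0 MPa

Free thermal expansion αLΔT = 11.3e-6 · 3700 · 48 = 2.007 mm.
The walls engage after the gap closes; constrained expansion = 2.007 − 0.47 = 1.537 mm.
The walls impose strain ε = −(1.537)/3700 = -4.1537e-04; σ = Eε = 28900 · -4.1537e-04 = -12 MPa.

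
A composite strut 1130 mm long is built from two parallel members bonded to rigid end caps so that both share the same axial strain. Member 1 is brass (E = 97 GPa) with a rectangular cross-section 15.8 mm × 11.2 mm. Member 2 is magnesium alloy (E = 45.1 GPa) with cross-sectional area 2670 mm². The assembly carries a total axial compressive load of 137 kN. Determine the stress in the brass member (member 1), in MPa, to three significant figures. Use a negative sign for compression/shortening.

A_1 = 177 mm².
Equal strain + equilibrium ⇒ each member carries load in proportion to AE: A₁E₁ = 17170000 N, A₂E₂ = 120400000 N, ΣAE = 137600000 N.
σ₁ = P·E₁/ΣAE = -137000·97000/137600000 = -96.59 MPa.

-96.6 MPa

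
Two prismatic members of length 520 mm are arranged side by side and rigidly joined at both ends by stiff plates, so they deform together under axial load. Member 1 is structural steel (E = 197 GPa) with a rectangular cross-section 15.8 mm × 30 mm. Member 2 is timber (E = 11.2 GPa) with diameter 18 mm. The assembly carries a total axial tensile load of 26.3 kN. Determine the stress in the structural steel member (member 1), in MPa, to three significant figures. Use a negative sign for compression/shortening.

A_1 = 474 mm².
A_2 = 254.5 mm².
Equal strain + equilibrium ⇒ each member carries load in proportion to AE: A₁E₁ = 93380000 N, A₂E₂ = 2850000 N, ΣAE = 96230000 N.
σ₁ = P·E₁/ΣAE = 26300·197000/96230000 = 53.84 MPa.

53.8 MPa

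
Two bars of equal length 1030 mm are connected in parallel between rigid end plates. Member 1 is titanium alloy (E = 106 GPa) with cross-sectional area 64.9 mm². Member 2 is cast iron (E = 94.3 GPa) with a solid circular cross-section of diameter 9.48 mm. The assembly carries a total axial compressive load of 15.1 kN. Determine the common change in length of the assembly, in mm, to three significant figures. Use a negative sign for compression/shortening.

A_2 = 70.58 mm².
Equal strain + equilibrium ⇒ each member carries load in proportion to AE: A₁E₁ = 6879000 N, A₂E₂ = 6656000 N, ΣAE = 13540000 N.
δ = PL/ΣAE = -15100·1030/13540000 = -1.149 mm.

-1.15 mm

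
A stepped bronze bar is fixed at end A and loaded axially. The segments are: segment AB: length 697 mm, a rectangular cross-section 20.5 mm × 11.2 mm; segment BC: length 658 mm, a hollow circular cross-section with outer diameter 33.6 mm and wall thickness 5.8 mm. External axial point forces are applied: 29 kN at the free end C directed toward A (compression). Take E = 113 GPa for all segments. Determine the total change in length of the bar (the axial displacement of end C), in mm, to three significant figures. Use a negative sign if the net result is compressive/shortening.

-1.11 mm

Internal axial forces (sectioning from the free end, tension +): N_BC = -29 kN, N_AB = -29 kN.
A_AB = 229.6 mm².
A_BC = 506.6 mm².
δ_AB = -29000·697/(229.6·113000) = -0.7791 mm
δ_BC = -29000·658/(506.6·113000) = -0.3334 mm
δ = Σδ_i = -1.112 mm.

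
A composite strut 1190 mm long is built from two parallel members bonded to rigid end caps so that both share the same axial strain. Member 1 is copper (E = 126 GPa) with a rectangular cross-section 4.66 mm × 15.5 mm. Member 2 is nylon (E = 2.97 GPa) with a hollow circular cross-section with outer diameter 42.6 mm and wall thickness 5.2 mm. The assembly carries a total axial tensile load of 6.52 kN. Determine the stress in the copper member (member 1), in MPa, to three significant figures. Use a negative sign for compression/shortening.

75.3 MPa

A_1 = 72.23 mm².
A_2 = 611 mm².
Equal strain + equilibrium ⇒ each member carries load in proportion to AE: A₁E₁ = 9101000 N, A₂E₂ = 1815000 N, ΣAE = 10920000 N.
σ₁ = P·E₁/ΣAE = 6520·126000/10920000 = 75.26 MPa.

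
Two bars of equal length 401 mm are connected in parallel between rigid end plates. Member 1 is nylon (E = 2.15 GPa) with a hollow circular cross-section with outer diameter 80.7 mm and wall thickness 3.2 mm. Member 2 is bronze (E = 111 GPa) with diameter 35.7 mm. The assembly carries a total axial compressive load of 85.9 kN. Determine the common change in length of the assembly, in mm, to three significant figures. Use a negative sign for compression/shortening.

A_1 = 779.1 mm².
A_2 = 1001 mm².
Equal strain + equilibrium ⇒ each member carries load in proportion to AE: A₁E₁ = 1675000 N, A₂E₂ = 111100000 N, ΣAE = 112800000 N.
δ = PL/ΣAE = -85900·401/112800000 = -0.3054 mm.

-0.305 mm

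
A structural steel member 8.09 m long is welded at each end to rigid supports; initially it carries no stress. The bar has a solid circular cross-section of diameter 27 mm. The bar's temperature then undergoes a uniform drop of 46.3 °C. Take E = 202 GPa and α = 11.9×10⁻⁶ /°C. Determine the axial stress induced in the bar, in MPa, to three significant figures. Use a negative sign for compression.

111 MPa

Free thermal expansion αLΔT = 11.9e-6 · 8090 · -46.3 = -4.457 mm.
The walls impose strain ε = −(-4.457)/8090 = 5.5097e-04; σ = Eε = 202000 · 5.5097e-04 = 111.3 MPa.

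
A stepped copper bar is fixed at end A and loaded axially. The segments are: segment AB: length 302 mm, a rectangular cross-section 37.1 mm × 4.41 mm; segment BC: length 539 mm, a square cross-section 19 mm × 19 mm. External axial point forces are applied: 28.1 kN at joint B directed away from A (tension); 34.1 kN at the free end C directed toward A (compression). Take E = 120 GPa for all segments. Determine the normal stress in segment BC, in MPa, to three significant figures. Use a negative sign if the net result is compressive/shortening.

-94.5 MPa

Internal axial forces (sectioning from the free end, tension +): N_BC = -34.1 kN, N_AB = -6 kN.
A_BC = 361 mm².
σ_BC = N_BC/A_BC = -34100/361 = -94.46 MPa.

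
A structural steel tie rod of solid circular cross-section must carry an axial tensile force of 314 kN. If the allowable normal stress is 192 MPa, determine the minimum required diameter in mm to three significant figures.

45.6 mm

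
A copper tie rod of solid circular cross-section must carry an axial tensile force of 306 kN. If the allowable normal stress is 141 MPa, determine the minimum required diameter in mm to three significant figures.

Required area A ≥ P/σ_allow = 306000/141 = 2170 mm².
For a solid circular section, d ≥ √(4A/π) = 52.57 mm.

52.6 mm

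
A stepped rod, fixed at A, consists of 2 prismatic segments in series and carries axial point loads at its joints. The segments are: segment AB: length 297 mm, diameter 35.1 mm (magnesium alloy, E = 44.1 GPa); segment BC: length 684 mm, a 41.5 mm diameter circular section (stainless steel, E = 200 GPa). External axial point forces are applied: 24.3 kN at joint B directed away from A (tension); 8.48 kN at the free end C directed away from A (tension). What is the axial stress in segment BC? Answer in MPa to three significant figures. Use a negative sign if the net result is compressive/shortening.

Internal axial forces (sectioning from the free end, tension +): N_BC = 8.48 kN, N_AB = 32.78 kN.
A_BC = 1353 mm².
σ_BC = N_BC/A_BC = 8480/1353 = 6.269 MPa.

6.27 MPa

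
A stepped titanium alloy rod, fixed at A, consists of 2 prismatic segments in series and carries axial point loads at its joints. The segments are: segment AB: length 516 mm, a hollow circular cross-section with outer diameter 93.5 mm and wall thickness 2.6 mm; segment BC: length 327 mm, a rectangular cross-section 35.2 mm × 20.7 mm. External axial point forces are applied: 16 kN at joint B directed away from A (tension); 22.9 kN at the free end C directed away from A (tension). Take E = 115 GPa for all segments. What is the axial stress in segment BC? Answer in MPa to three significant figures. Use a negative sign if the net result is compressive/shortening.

31.4 MPa

Internal axial forces (sectioning from the free end, tension +): N_BC = 22.9 kN, N_AB = 38.9 kN.
A_BC = 728.6 mm².
σ_BC = N_BC/A_BC = 22900/728.6 = 31.43 MPa.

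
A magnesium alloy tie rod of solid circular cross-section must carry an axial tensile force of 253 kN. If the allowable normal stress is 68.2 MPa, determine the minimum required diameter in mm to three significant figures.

68.7 mm

Required area A ≥ P/σ_allow = 253000/68.2 = 3710 mm².
For a solid circular section, d ≥ √(4A/π) = 68.73 mm.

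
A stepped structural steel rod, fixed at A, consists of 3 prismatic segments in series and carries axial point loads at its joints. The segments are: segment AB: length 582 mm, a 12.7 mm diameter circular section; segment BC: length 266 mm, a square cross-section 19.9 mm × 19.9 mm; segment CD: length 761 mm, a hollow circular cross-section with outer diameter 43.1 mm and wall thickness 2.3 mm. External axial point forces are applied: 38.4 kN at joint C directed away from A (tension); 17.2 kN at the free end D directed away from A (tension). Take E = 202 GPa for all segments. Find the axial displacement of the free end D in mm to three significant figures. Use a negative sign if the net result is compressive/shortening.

Internal axial forces (sectioning from the free end, tension +): N_CD = 17.2 kN, N_BC = 55.6 kN, N_AB = 55.6 kN.
A_AB = 126.7 mm².
A_BC = 396 mm².
A_CD = 294.8 mm².
δ_AB = 55600·582/(126.7·202000) = 1.265 mm
δ_BC = 55600·266/(396·202000) = 0.1849 mm
δ_CD = 17200·761/(294.8·202000) = 0.2198 mm
δ = Σδ_i = 1.669 mm.

1.67 mm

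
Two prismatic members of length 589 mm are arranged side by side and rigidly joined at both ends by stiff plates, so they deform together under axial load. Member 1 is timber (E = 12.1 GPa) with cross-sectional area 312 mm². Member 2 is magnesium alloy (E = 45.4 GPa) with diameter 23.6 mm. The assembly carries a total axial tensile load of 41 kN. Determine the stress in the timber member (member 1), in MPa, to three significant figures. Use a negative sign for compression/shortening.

21.0 MPa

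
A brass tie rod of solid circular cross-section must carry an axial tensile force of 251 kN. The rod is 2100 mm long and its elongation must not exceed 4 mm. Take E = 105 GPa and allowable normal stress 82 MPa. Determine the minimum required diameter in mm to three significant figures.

Required area A ≥ P/σ_allow = 251000/82 = 3061 mm².
For a solid circular section, d ≥ √(4A/π) = 62.43 mm.
Elongation limit: A ≥ PL/(Eδ_allow) = 251000·2100/(105000·4) = 1255 mm² ⇒ d ≥ 39.97 mm.
The stress limit governs.

62.4 mm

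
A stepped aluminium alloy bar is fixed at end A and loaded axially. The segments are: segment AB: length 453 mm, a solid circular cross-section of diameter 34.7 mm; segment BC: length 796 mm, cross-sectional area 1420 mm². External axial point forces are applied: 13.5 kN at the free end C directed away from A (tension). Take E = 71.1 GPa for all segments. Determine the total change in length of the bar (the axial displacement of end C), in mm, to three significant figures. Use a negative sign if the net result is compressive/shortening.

Internal axial forces (sectioning from the free end, tension +): N_BC = 13.5 kN, N_AB = 13.5 kN.
A_AB = 945.7 mm².
δ_AB = 13500·453/(945.7·71100) = 0.09095 mm
δ_BC = 13500·796/(1420·71100) = 0.1064 mm
δ = Σδ_i = 0.1974 mm.

0.197 mm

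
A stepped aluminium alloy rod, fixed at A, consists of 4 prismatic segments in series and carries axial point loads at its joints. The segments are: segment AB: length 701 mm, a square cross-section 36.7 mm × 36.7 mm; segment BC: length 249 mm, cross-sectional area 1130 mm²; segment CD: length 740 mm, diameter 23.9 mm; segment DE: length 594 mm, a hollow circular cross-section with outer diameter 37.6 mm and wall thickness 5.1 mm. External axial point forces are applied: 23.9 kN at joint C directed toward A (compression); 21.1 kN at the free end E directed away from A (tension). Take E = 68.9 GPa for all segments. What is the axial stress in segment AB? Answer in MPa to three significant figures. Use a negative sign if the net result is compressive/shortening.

-2.08 MPa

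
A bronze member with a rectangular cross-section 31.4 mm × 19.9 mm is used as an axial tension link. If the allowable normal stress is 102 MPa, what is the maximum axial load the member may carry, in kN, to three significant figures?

63.7 kN

A = 624.9 mm².
P_max = σ_allow · A = 102 · 624.9 = 63740 N = 63.74 kN.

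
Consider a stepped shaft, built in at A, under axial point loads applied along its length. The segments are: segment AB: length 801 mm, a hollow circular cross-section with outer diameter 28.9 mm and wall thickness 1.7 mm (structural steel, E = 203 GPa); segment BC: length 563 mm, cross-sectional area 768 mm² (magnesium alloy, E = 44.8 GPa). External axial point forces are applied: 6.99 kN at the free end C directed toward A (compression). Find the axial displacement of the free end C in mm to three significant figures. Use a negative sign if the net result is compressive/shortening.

Internal axial forces (sectioning from the free end, tension +): N_BC = -6.99 kN, N_AB = -6.99 kN.
A_AB = 145.3 mm².
δ_AB = -6990·801/(145.3·203000) = -0.1899 mm
δ_BC = -6990·563/(768·44800) = -0.1144 mm
δ = Σδ_i = -0.3042 mm.

-0.304 mm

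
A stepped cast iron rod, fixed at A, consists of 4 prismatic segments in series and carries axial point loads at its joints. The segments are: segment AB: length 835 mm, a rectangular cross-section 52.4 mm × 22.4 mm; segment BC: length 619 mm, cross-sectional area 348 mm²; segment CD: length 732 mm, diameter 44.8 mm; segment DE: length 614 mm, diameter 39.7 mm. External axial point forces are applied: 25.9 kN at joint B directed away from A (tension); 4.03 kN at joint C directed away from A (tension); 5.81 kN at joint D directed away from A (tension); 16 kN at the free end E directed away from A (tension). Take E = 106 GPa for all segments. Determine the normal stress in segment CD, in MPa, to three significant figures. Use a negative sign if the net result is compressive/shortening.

Internal axial forces (sectioning from the free end, tension +): N_DE = 16 kN, N_CD = 21.81 kN, N_BC = 25.84 kN, N_AB = 51.74 kN.
A_CD = 1576 mm².
σ_CD = N_CD/A_CD = 21810/1576 = 13.84 MPa.

13.8 MPa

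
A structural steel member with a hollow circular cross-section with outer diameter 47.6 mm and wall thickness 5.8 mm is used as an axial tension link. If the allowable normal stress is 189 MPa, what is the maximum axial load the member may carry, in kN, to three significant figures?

144 kN

A = 761.6 mm².
P_max = σ_allow · A = 189 · 761.6 = 144000 N = 144 kN.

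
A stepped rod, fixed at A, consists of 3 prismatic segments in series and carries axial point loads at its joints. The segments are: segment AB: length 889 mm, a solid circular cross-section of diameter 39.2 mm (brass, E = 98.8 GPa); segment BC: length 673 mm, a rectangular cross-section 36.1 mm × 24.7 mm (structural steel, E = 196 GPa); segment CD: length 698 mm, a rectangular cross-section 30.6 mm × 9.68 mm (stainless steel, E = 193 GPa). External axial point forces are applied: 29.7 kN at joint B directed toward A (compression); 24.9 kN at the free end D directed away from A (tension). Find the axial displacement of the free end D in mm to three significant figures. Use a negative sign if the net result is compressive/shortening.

0.364 mm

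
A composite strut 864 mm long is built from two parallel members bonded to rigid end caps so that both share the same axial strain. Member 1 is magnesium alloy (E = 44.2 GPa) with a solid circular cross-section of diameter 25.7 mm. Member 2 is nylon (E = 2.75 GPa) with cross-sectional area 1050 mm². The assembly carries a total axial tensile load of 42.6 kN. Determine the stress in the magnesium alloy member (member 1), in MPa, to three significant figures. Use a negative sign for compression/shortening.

72.9 MPa

A_1 = 518.7 mm².
Equal strain + equilibrium ⇒ each member carries load in proportion to AE: A₁E₁ = 22930000 N, A₂E₂ = 2888000 N, ΣAE = 25820000 N.
σ₁ = P·E₁/ΣAE = 42600·44200/25820000 = 72.94 MPa.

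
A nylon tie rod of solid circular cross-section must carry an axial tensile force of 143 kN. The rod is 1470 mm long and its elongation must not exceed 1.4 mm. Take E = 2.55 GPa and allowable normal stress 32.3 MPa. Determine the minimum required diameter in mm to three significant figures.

274 mm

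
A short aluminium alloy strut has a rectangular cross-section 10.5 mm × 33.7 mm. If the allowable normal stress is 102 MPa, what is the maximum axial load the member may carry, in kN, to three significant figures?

36.1 kN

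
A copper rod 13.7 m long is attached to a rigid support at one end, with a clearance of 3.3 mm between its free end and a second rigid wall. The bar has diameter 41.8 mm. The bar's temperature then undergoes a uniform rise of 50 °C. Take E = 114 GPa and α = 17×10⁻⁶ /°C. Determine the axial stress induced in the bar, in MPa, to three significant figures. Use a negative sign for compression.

Free thermal expansion αLΔT = 17e-6 · 13700 · 50 = 11.64 mm.
The walls engage after the gap closes; constrained expansion = 11.64 − 3.3 = 8.345 mm.
The walls impose strain ε = −(8.345)/13700 = -6.0912e-04; σ = Eε = 114000 · -6.0912e-04 = -69.44 MPa.

-69.4 MPa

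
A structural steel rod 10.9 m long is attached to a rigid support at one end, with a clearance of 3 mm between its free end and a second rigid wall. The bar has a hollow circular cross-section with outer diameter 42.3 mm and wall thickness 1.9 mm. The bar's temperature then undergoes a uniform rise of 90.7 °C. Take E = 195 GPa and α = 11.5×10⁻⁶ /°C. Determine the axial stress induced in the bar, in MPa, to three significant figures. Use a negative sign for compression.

-150 MPa

Free thermal expansion αLΔT = 11.5e-6 · 10900 · 90.7 = 11.37 mm.
The walls engage after the gap closes; constrained expansion = 11.37 − 3 = 8.369 mm.
The walls impose strain ε = −(8.369)/10900 = -7.6782e-04; σ = Eε = 195000 · -7.6782e-04 = -149.7 MPa.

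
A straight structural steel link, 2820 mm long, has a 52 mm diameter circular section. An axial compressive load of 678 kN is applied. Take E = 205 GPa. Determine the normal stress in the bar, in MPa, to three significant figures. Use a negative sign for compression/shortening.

A = 2124 mm².
σ = N/A = -678000/2124 = -319.3 MPa.

-319 MPa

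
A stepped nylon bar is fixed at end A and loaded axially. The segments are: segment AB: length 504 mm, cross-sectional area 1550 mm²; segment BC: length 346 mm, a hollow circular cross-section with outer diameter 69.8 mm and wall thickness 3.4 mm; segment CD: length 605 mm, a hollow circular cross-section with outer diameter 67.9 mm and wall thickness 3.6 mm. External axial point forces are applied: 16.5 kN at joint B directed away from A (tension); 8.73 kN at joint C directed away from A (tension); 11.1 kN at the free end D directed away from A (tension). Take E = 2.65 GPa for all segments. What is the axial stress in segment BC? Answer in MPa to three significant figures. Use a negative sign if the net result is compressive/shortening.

Internal axial forces (sectioning from the free end, tension +): N_CD = 11.1 kN, N_BC = 19.83 kN, N_AB = 36.33 kN.
A_BC = 709.2 mm².
σ_BC = N_BC/A_BC = 19830/709.2 = 27.96 MPa.

28.0 MPa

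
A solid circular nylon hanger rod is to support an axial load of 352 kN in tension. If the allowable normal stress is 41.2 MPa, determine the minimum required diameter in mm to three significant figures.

104 mm

Required area A ≥ P/σ_allow = 352000/41.2 = 8544 mm².
For a solid circular section, d ≥ √(4A/π) = 104.3 mm.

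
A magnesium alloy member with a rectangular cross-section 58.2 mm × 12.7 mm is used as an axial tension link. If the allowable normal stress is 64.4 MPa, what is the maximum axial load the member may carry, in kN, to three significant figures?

A = 739.1 mm².
P_max = σ_allow · A = 64.4 · 739.1 = 47600 N = 47.6 kN.

47.6 kN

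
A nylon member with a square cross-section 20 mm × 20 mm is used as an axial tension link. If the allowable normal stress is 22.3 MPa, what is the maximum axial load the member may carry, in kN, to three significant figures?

8.92 kN

A = 400 mm².
P_max = σ_allow · A = 22.3 · 400 = 8920 N = 8.92 kN.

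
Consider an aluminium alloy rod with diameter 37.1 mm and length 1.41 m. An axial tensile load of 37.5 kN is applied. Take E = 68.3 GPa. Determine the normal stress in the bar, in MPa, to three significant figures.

34.7 MPa

A = 1081 mm².
σ = N/A = 37500/1081 = 34.69 MPa.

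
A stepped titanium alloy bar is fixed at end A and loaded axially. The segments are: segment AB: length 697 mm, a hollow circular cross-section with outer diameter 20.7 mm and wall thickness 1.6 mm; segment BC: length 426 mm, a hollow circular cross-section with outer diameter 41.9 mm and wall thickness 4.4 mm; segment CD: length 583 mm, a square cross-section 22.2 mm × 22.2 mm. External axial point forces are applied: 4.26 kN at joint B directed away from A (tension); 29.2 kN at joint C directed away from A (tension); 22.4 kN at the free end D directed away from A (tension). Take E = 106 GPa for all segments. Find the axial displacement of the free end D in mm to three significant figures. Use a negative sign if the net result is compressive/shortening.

Internal axial forces (sectioning from the free end, tension +): N_CD = 22.4 kN, N_BC = 51.6 kN, N_AB = 55.86 kN.
A_AB = 96.01 mm².
A_BC = 518.4 mm².
A_CD = 492.8 mm².
δ_AB = 55860·697/(96.01·106000) = 3.826 mm
δ_BC = 51600·426/(518.4·106000) = 0.4001 mm
δ_CD = 22400·583/(492.8·106000) = 0.25 mm
δ = Σδ_i = 4.476 mm.

4.48 mm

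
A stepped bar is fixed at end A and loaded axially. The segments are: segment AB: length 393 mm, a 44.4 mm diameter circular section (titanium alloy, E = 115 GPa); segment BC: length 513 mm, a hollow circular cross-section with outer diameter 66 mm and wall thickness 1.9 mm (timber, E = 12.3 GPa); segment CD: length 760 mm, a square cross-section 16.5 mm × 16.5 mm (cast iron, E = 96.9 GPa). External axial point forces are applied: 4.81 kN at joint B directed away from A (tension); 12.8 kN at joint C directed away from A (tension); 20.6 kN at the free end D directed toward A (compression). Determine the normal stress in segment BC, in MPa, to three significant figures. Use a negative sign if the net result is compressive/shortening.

-20.4 MPa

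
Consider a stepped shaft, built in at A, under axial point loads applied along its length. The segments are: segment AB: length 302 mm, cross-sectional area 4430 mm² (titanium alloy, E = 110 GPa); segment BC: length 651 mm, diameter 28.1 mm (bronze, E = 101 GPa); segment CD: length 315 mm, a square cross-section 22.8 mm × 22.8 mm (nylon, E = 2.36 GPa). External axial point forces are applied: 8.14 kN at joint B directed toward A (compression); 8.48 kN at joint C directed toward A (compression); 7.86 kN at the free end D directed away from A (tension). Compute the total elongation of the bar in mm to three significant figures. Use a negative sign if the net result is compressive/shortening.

2.01 mm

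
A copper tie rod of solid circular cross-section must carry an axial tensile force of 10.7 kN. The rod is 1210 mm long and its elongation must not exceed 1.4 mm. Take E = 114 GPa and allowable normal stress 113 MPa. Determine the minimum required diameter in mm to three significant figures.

11.0 mm

Required area A ≥ P/σ_allow = 10700/113 = 94.69 mm².
For a solid circular section, d ≥ √(4A/π) = 10.98 mm.
Elongation limit: A ≥ PL/(Eδ_allow) = 10700·1210/(114000·1.4) = 81.12 mm² ⇒ d ≥ 10.16 mm.
The stress limit governs.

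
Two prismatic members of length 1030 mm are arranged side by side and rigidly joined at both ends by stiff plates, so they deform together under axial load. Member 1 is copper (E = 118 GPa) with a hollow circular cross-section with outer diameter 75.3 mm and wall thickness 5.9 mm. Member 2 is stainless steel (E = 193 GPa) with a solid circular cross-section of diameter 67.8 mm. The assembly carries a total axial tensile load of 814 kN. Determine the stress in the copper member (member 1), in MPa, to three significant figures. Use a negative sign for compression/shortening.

113 MPa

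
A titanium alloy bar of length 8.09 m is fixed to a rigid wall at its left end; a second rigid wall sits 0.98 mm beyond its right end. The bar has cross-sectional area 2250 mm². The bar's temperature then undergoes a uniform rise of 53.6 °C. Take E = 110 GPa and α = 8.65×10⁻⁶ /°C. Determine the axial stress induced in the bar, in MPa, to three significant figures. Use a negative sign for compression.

-37.7 MPa

Free thermal expansion αLΔT = 8.65e-6 · 8090 · 53.6 = 3.751 mm.
The walls engage after the gap closes; constrained expansion = 3.751 − 0.98 = 2.771 mm.
The walls impose strain ε = −(2.771)/8090 = -3.4250e-04; σ = Eε = 110000 · -3.4250e-04 = -37.68 MPa.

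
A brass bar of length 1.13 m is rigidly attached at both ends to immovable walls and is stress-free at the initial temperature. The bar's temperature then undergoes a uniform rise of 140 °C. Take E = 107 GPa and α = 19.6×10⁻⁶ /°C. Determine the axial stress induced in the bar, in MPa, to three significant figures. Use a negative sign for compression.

-294 MPa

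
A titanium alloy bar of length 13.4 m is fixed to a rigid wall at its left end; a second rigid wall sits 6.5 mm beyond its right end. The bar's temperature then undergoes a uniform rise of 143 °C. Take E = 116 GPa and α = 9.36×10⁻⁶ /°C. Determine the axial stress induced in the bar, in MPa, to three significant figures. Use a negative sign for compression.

-99.0 MPa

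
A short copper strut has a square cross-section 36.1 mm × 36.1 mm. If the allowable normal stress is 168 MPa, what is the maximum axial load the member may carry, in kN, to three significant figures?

219 kN

A = 1303 mm².
P_max = σ_allow · A = 168 · 1303 = 218900 N = 218.9 kN.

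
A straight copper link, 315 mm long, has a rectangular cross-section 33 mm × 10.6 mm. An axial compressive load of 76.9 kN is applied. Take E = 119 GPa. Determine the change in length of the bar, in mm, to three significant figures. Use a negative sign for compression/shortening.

-0.582 mm

A = 349.8 mm².
δ_mech = NL/(AE) = -76900·315/(349.8·119000) = -0.5819 mm.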